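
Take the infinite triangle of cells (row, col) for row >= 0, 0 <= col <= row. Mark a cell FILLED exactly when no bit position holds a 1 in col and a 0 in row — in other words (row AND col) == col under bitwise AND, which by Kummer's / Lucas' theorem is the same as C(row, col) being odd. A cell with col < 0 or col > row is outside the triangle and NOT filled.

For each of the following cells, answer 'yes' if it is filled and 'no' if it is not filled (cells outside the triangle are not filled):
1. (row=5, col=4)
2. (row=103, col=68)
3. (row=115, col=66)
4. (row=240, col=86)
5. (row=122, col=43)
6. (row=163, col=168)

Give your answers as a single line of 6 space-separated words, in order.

(5,4): row=0b101, col=0b100, row AND col = 0b100 = 4; 4 == 4 -> filled
(103,68): row=0b1100111, col=0b1000100, row AND col = 0b1000100 = 68; 68 == 68 -> filled
(115,66): row=0b1110011, col=0b1000010, row AND col = 0b1000010 = 66; 66 == 66 -> filled
(240,86): row=0b11110000, col=0b1010110, row AND col = 0b1010000 = 80; 80 != 86 -> empty
(122,43): row=0b1111010, col=0b101011, row AND col = 0b101010 = 42; 42 != 43 -> empty
(163,168): col outside [0, 163] -> not filled

Answer: yes yes yes no no no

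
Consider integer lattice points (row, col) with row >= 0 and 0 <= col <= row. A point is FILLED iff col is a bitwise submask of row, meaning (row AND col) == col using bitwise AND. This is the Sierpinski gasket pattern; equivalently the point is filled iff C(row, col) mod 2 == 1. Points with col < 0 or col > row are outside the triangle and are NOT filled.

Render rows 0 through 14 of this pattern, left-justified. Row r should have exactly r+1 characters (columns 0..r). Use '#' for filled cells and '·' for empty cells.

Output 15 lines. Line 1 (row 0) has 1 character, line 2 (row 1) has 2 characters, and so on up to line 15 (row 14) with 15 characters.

r0=0: #
r1=1: ##
r2=10: #·#
r3=11: ####
r4=100: #···#
r5=101: ##··##
r6=110: #·#·#·#
r7=111: ########
r8=1000: #·······#
r9=1001: ##······##
r10=1010: #·#·····#·#
r11=1011: ####····####
r12=1100: #···#···#···#
r13=1101: ##··##··##··##
r14=1110: #·#·#·#·#·#·#·#

Answer: #
##
#·#
####
#···#
##··##
#·#·#·#
########
#·······#
##······##
#·#·····#·#
####····####
#···#···#···#
##··##··##··##
#·#·#·#·#·#·#·#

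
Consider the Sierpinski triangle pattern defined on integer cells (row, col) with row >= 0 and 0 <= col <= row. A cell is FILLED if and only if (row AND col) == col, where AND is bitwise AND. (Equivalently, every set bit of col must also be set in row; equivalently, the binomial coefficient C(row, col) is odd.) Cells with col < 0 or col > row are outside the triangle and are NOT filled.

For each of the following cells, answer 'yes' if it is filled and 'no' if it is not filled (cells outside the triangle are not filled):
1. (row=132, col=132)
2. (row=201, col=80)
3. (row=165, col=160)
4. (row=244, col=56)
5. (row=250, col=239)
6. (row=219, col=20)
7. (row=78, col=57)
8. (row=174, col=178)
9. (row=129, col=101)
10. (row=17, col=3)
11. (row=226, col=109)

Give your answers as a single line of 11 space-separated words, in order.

(132,132): row=0b10000100, col=0b10000100, row AND col = 0b10000100 = 132; 132 == 132 -> filled
(201,80): row=0b11001001, col=0b1010000, row AND col = 0b1000000 = 64; 64 != 80 -> empty
(165,160): row=0b10100101, col=0b10100000, row AND col = 0b10100000 = 160; 160 == 160 -> filled
(244,56): row=0b11110100, col=0b111000, row AND col = 0b110000 = 48; 48 != 56 -> empty
(250,239): row=0b11111010, col=0b11101111, row AND col = 0b11101010 = 234; 234 != 239 -> empty
(219,20): row=0b11011011, col=0b10100, row AND col = 0b10000 = 16; 16 != 20 -> empty
(78,57): row=0b1001110, col=0b111001, row AND col = 0b1000 = 8; 8 != 57 -> empty
(174,178): col outside [0, 174] -> not filled
(129,101): row=0b10000001, col=0b1100101, row AND col = 0b1 = 1; 1 != 101 -> empty
(17,3): row=0b10001, col=0b11, row AND col = 0b1 = 1; 1 != 3 -> empty
(226,109): row=0b11100010, col=0b1101101, row AND col = 0b1100000 = 96; 96 != 109 -> empty

Answer: yes no yes no no no no no no no no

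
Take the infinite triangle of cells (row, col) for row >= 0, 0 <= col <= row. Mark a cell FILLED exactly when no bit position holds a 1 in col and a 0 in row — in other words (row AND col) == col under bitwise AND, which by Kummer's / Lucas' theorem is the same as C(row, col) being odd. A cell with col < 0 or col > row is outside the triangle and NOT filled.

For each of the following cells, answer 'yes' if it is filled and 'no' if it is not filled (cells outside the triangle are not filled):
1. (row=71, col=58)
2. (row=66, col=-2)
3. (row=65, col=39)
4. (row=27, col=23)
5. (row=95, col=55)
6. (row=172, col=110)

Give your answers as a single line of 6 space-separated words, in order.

(71,58): row=0b1000111, col=0b111010, row AND col = 0b10 = 2; 2 != 58 -> empty
(66,-2): col outside [0, 66] -> not filled
(65,39): row=0b1000001, col=0b100111, row AND col = 0b1 = 1; 1 != 39 -> empty
(27,23): row=0b11011, col=0b10111, row AND col = 0b10011 = 19; 19 != 23 -> empty
(95,55): row=0b1011111, col=0b110111, row AND col = 0b10111 = 23; 23 != 55 -> empty
(172,110): row=0b10101100, col=0b1101110, row AND col = 0b101100 = 44; 44 != 110 -> empty

Answer: no no no no no no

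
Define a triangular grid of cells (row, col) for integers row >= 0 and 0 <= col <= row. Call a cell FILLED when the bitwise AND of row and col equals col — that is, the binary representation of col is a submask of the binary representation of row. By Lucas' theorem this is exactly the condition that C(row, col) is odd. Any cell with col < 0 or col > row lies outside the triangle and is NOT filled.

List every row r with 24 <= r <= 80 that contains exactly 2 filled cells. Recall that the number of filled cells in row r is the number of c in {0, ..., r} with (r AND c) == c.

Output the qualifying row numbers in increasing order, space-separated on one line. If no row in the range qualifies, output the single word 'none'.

Answer: 32 64

Derivation:
Row r has 2^popcount(r) filled cells, so we need popcount(r) = log2(2) = 1.
Scan r = 24..80 and keep those with exactly 1 one-bits:
r=24=11000 popcount=2 -> skip
r=25=11001 popcount=3 -> skip
r=26=11010 popcount=3 -> skip
r=27=11011 popcount=4 -> skip
r=28=11100 popcount=3 -> skip
r=29=11101 popcount=4 -> skip
r=30=11110 popcount=4 -> skip
r=31=11111 popcount=5 -> skip
r=32=100000 popcount=1 -> KEEP
r=33=100001 popcount=2 -> skip
r=34=100010 popcount=2 -> skip
r=35=100011 popcount=3 -> skip
r=36=100100 popcount=2 -> skip
r=37=100101 popcount=3 -> skip
r=38=100110 popcount=3 -> skip
r=39=100111 popcount=4 -> skip
r=40=101000 popcount=2 -> skip
r=41=101001 popcount=3 -> skip
r=42=101010 popcount=3 -> skip
r=43=101011 popcount=4 -> skip
r=44=101100 popcount=3 -> skip
r=45=101101 popcount=4 -> skip
r=46=101110 popcount=4 -> skip
r=47=101111 popcount=5 -> skip
r=48=110000 popcount=2 -> skip
r=49=110001 popcount=3 -> skip
r=50=110010 popcount=3 -> skip
r=51=110011 popcount=4 -> skip
r=52=110100 popcount=3 -> skip
r=53=110101 popcount=4 -> skip
r=54=110110 popcount=4 -> skip
r=55=110111 popcount=5 -> skip
r=56=111000 popcount=3 -> skip
r=57=111001 popcount=4 -> skip
r=58=111010 popcount=4 -> skip
r=59=111011 popcount=5 -> skip
r=60=111100 popcount=4 -> skip
r=61=111101 popcount=5 -> skip
r=62=111110 popcount=5 -> skip
r=63=111111 popcount=6 -> skip
r=64=1000000 popcount=1 -> KEEP
r=65=1000001 popcount=2 -> skip
r=66=1000010 popcount=2 -> skip
r=67=1000011 popcount=3 -> skip
r=68=1000100 popcount=2 -> skip
r=69=1000101 popcount=3 -> skip
r=70=1000110 popcount=3 -> skip
r=71=1000111 popcount=4 -> skip
r=72=1001000 popcount=2 -> skip
r=73=1001001 popcount=3 -> skip
r=74=1001010 popcount=3 -> skip
r=75=1001011 popcount=4 -> skip
r=76=1001100 popcount=3 -> skip
r=77=1001101 popcount=4 -> skip
r=78=1001110 popcount=4 -> skip
r=79=1001111 popcount=5 -> skip
r=80=1010000 popcount=2 -> skip
Kept rows: 32 64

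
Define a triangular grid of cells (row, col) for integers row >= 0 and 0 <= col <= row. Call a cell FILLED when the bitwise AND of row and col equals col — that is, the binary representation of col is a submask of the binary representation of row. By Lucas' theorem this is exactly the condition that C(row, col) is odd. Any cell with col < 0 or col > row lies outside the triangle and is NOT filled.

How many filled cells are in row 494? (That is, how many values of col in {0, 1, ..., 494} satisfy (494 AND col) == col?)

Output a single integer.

494 in binary = 111101110
popcount(494) = number of 1-bits in 111101110 = 7
A col c satisfies (494 AND c) == c iff every set bit of c is also set in 494; each of the 7 set bits of 494 can independently be on or off in c.
count = 2^7 = 128

Answer: 128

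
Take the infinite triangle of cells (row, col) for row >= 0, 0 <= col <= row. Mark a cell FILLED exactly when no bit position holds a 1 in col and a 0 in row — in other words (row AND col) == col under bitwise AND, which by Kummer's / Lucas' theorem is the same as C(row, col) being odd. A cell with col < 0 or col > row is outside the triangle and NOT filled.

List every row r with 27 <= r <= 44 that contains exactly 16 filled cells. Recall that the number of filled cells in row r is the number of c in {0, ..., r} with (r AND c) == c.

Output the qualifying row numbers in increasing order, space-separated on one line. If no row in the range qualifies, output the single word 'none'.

Answer: 27 29 30 39 43

Derivation:
Row r has 2^popcount(r) filled cells, so we need popcount(r) = log2(16) = 4.
Scan r = 27..44 and keep those with exactly 4 one-bits:
r=27=11011 popcount=4 -> KEEP
r=28=11100 popcount=3 -> skip
r=29=11101 popcount=4 -> KEEP
r=30=11110 popcount=4 -> KEEP
r=31=11111 popcount=5 -> skip
r=32=100000 popcount=1 -> skip
r=33=100001 popcount=2 -> skip
r=34=100010 popcount=2 -> skip
r=35=100011 popcount=3 -> skip
r=36=100100 popcount=2 -> skip
r=37=100101 popcount=3 -> skip
r=38=100110 popcount=3 -> skip
r=39=100111 popcount=4 -> KEEP
r=40=101000 popcount=2 -> skip
r=41=101001 popcount=3 -> skip
r=42=101010 popcount=3 -> skip
r=43=101011 popcount=4 -> KEEP
r=44=101100 popcount=3 -> skip
Kept rows: 27 29 30 39 43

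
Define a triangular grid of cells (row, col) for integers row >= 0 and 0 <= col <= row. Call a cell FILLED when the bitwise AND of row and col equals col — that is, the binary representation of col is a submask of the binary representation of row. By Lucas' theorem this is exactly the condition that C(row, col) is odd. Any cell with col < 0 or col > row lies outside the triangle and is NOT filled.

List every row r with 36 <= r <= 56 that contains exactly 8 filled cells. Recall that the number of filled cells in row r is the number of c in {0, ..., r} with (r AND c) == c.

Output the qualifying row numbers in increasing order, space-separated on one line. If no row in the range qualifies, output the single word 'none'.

Answer: 37 38 41 42 44 49 50 52 56

Derivation:
Row r has 2^popcount(r) filled cells, so we need popcount(r) = log2(8) = 3.
Scan r = 36..56 and keep those with exactly 3 one-bits:
r=36=100100 popcount=2 -> skip
r=37=100101 popcount=3 -> KEEP
r=38=100110 popcount=3 -> KEEP
r=39=100111 popcount=4 -> skip
r=40=101000 popcount=2 -> skip
r=41=101001 popcount=3 -> KEEP
r=42=101010 popcount=3 -> KEEP
r=43=101011 popcount=4 -> skip
r=44=101100 popcount=3 -> KEEP
r=45=101101 popcount=4 -> skip
r=46=101110 popcount=4 -> skip
r=47=101111 popcount=5 -> skip
r=48=110000 popcount=2 -> skip
r=49=110001 popcount=3 -> KEEP
r=50=110010 popcount=3 -> KEEP
r=51=110011 popcount=4 -> skip
r=52=110100 popcount=3 -> KEEP
r=53=110101 popcount=4 -> skip
r=54=110110 popcount=4 -> skip
r=55=110111 popcount=5 -> skip
r=56=111000 popcount=3 -> KEEP
Kept rows: 37 38 41 42 44 49 50 52 56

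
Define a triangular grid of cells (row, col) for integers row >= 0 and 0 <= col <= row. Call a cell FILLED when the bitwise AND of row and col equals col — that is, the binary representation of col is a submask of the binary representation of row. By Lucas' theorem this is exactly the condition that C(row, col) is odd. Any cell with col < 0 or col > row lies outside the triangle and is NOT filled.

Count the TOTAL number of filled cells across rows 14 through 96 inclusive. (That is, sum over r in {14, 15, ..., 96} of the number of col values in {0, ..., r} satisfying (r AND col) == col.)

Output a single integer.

Answer: 1162

Derivation:
r14=1110 pc3: +8 =8
r15=1111 pc4: +16 =24
r16=10000 pc1: +2 =26
r17=10001 pc2: +4 =30
r18=10010 pc2: +4 =34
r19=10011 pc3: +8 =42
r20=10100 pc2: +4 =46
r21=10101 pc3: +8 =54
r22=10110 pc3: +8 =62
r23=10111 pc4: +16 =78
r24=11000 pc2: +4 =82
r25=11001 pc3: +8 =90
r26=11010 pc3: +8 =98
r27=11011 pc4: +16 =114
r28=11100 pc3: +8 =122
r29=11101 pc4: +16 =138
r30=11110 pc4: +16 =154
r31=11111 pc5: +32 =186
r32=100000 pc1: +2 =188
r33=100001 pc2: +4 =192
r34=100010 pc2: +4 =196
r35=100011 pc3: +8 =204
r36=100100 pc2: +4 =208
r37=100101 pc3: +8 =216
r38=100110 pc3: +8 =224
r39=100111 pc4: +16 =240
r40=101000 pc2: +4 =244
r41=101001 pc3: +8 =252
r42=101010 pc3: +8 =260
r43=101011 pc4: +16 =276
r44=101100 pc3: +8 =284
r45=101101 pc4: +16 =300
r46=101110 pc4: +16 =316
r47=101111 pc5: +32 =348
r48=110000 pc2: +4 =352
r49=110001 pc3: +8 =360
r50=110010 pc3: +8 =368
r51=110011 pc4: +16 =384
r52=110100 pc3: +8 =392
r53=110101 pc4: +16 =408
r54=110110 pc4: +16 =424
r55=110111 pc5: +32 =456
r56=111000 pc3: +8 =464
r57=111001 pc4: +16 =480
r58=111010 pc4: +16 =496
r59=111011 pc5: +32 =528
r60=111100 pc4: +16 =544
r61=111101 pc5: +32 =576
r62=111110 pc5: +32 =608
r63=111111 pc6: +64 =672
r64=1000000 pc1: +2 =674
r65=1000001 pc2: +4 =678
r66=1000010 pc2: +4 =682
r67=1000011 pc3: +8 =690
r68=1000100 pc2: +4 =694
r69=1000101 pc3: +8 =702
r70=1000110 pc3: +8 =710
r71=1000111 pc4: +16 =726
r72=1001000 pc2: +4 =730
r73=1001001 pc3: +8 =738
r74=1001010 pc3: +8 =746
r75=1001011 pc4: +16 =762
r76=1001100 pc3: +8 =770
r77=1001101 pc4: +16 =786
r78=1001110 pc4: +16 =802
r79=1001111 pc5: +32 =834
r80=1010000 pc2: +4 =838
r81=1010001 pc3: +8 =846
r82=1010010 pc3: +8 =854
r83=1010011 pc4: +16 =870
r84=1010100 pc3: +8 =878
r85=1010101 pc4: +16 =894
r86=1010110 pc4: +16 =910
r87=1010111 pc5: +32 =942
r88=1011000 pc3: +8 =950
r89=1011001 pc4: +16 =966
r90=1011010 pc4: +16 =982
r91=1011011 pc5: +32 =1014
r92=1011100 pc4: +16 =1030
r93=1011101 pc5: +32 =1062
r94=1011110 pc5: +32 =1094
r95=1011111 pc6: +64 =1158
r96=1100000 pc2: +4 =1162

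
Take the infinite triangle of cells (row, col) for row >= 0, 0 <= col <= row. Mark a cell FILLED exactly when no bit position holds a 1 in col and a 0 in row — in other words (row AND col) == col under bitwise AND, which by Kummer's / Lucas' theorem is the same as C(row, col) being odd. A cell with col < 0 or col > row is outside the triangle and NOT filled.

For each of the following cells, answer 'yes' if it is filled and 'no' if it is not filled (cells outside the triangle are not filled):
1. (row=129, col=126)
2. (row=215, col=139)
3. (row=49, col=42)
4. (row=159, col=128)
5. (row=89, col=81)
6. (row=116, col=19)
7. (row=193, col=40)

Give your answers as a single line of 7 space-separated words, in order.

(129,126): row=0b10000001, col=0b1111110, row AND col = 0b0 = 0; 0 != 126 -> empty
(215,139): row=0b11010111, col=0b10001011, row AND col = 0b10000011 = 131; 131 != 139 -> empty
(49,42): row=0b110001, col=0b101010, row AND col = 0b100000 = 32; 32 != 42 -> empty
(159,128): row=0b10011111, col=0b10000000, row AND col = 0b10000000 = 128; 128 == 128 -> filled
(89,81): row=0b1011001, col=0b1010001, row AND col = 0b1010001 = 81; 81 == 81 -> filled
(116,19): row=0b1110100, col=0b10011, row AND col = 0b10000 = 16; 16 != 19 -> empty
(193,40): row=0b11000001, col=0b101000, row AND col = 0b0 = 0; 0 != 40 -> empty

Answer: no no no yes yes no no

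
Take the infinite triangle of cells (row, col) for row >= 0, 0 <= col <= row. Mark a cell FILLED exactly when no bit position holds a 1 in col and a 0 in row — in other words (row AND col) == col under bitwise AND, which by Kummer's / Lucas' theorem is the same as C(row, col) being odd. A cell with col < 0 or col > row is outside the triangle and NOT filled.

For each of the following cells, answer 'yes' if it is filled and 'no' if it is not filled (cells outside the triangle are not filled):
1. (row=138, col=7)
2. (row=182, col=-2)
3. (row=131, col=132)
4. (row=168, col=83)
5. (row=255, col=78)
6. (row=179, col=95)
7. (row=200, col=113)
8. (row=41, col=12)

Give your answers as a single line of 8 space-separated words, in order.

(138,7): row=0b10001010, col=0b111, row AND col = 0b10 = 2; 2 != 7 -> empty
(182,-2): col outside [0, 182] -> not filled
(131,132): col outside [0, 131] -> not filled
(168,83): row=0b10101000, col=0b1010011, row AND col = 0b0 = 0; 0 != 83 -> empty
(255,78): row=0b11111111, col=0b1001110, row AND col = 0b1001110 = 78; 78 == 78 -> filled
(179,95): row=0b10110011, col=0b1011111, row AND col = 0b10011 = 19; 19 != 95 -> empty
(200,113): row=0b11001000, col=0b1110001, row AND col = 0b1000000 = 64; 64 != 113 -> empty
(41,12): row=0b101001, col=0b1100, row AND col = 0b1000 = 8; 8 != 12 -> empty

Answer: no no no no yes no no no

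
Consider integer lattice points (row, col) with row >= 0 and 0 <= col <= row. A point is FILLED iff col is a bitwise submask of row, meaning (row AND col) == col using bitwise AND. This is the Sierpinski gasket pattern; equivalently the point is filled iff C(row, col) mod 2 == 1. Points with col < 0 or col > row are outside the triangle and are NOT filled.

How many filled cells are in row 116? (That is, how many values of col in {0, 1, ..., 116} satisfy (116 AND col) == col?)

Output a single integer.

Answer: 16

Derivation:
116 in binary = 1110100
popcount(116) = number of 1-bits in 1110100 = 4
A col c satisfies (116 AND c) == c iff every set bit of c is also set in 116; each of the 4 set bits of 116 can independently be on or off in c.
count = 2^4 = 16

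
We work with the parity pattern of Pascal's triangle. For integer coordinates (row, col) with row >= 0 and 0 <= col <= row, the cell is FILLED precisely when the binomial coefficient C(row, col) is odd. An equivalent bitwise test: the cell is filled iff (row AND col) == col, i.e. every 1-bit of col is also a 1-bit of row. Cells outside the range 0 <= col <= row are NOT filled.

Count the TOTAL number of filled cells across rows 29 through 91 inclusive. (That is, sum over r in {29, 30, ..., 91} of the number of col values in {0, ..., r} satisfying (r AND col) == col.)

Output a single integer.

Answer: 892

Derivation:
r29=11101 pc4: +16 =16
r30=11110 pc4: +16 =32
r31=11111 pc5: +32 =64
r32=100000 pc1: +2 =66
r33=100001 pc2: +4 =70
r34=100010 pc2: +4 =74
r35=100011 pc3: +8 =82
r36=100100 pc2: +4 =86
r37=100101 pc3: +8 =94
r38=100110 pc3: +8 =102
r39=100111 pc4: +16 =118
r40=101000 pc2: +4 =122
r41=101001 pc3: +8 =130
r42=101010 pc3: +8 =138
r43=101011 pc4: +16 =154
r44=101100 pc3: +8 =162
r45=101101 pc4: +16 =178
r46=101110 pc4: +16 =194
r47=101111 pc5: +32 =226
r48=110000 pc2: +4 =230
r49=110001 pc3: +8 =238
r50=110010 pc3: +8 =246
r51=110011 pc4: +16 =262
r52=110100 pc3: +8 =270
r53=110101 pc4: +16 =286
r54=110110 pc4: +16 =302
r55=110111 pc5: +32 =334
r56=111000 pc3: +8 =342
r57=111001 pc4: +16 =358
r58=111010 pc4: +16 =374
r59=111011 pc5: +32 =406
r60=111100 pc4: +16 =422
r61=111101 pc5: +32 =454
r62=111110 pc5: +32 =486
r63=111111 pc6: +64 =550
r64=1000000 pc1: +2 =552
r65=1000001 pc2: +4 =556
r66=1000010 pc2: +4 =560
r67=1000011 pc3: +8 =568
r68=1000100 pc2: +4 =572
r69=1000101 pc3: +8 =580
r70=1000110 pc3: +8 =588
r71=1000111 pc4: +16 =604
r72=1001000 pc2: +4 =608
r73=1001001 pc3: +8 =616
r74=1001010 pc3: +8 =624
r75=1001011 pc4: +16 =640
r76=1001100 pc3: +8 =648
r77=1001101 pc4: +16 =664
r78=1001110 pc4: +16 =680
r79=1001111 pc5: +32 =712
r80=1010000 pc2: +4 =716
r81=1010001 pc3: +8 =724
r82=1010010 pc3: +8 =732
r83=1010011 pc4: +16 =748
r84=1010100 pc3: +8 =756
r85=1010101 pc4: +16 =772
r86=1010110 pc4: +16 =788
r87=1010111 pc5: +32 =820
r88=1011000 pc3: +8 =828
r89=1011001 pc4: +16 =844
r90=1011010 pc4: +16 =860
r91=1011011 pc5: +32 =892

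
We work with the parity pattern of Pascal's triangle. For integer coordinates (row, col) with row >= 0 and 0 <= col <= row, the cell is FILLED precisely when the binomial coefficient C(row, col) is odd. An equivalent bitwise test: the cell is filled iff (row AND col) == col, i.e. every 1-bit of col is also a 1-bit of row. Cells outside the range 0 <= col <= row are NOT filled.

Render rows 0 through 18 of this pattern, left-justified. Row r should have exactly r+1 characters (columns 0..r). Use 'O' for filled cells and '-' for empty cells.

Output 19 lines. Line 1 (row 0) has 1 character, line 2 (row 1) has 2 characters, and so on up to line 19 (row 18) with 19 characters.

r0=0: O
r1=1: OO
r2=10: O-O
r3=11: OOOO
r4=100: O---O
r5=101: OO--OO
r6=110: O-O-O-O
r7=111: OOOOOOOO
r8=1000: O-------O
r9=1001: OO------OO
r10=1010: O-O-----O-O
r11=1011: OOOO----OOOO
r12=1100: O---O---O---O
r13=1101: OO--OO--OO--OO
r14=1110: O-O-O-O-O-O-O-O
r15=1111: OOOOOOOOOOOOOOOO
r16=10000: O---------------O
r17=10001: OO--------------OO
r18=10010: O-O-------------O-O

Answer: O
OO
O-O
OOOO
O---O
OO--OO
O-O-O-O
OOOOOOOO
O-------O
OO------OO
O-O-----O-O
OOOO----OOOO
O---O---O---O
OO--OO--OO--OO
O-O-O-O-O-O-O-O
OOOOOOOOOOOOOOOO
O---------------O
OO--------------OO
O-O-------------O-O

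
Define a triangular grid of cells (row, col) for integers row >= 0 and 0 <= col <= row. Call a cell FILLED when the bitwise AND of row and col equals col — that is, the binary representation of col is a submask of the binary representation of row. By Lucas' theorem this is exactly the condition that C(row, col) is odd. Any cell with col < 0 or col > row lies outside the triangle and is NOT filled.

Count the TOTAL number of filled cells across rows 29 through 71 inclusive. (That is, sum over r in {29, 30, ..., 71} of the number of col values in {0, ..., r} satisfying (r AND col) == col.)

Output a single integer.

Answer: 604

Derivation:
r29=11101 pc4: +16 =16
r30=11110 pc4: +16 =32
r31=11111 pc5: +32 =64
r32=100000 pc1: +2 =66
r33=100001 pc2: +4 =70
r34=100010 pc2: +4 =74
r35=100011 pc3: +8 =82
r36=100100 pc2: +4 =86
r37=100101 pc3: +8 =94
r38=100110 pc3: +8 =102
r39=100111 pc4: +16 =118
r40=101000 pc2: +4 =122
r41=101001 pc3: +8 =130
r42=101010 pc3: +8 =138
r43=101011 pc4: +16 =154
r44=101100 pc3: +8 =162
r45=101101 pc4: +16 =178
r46=101110 pc4: +16 =194
r47=101111 pc5: +32 =226
r48=110000 pc2: +4 =230
r49=110001 pc3: +8 =238
r50=110010 pc3: +8 =246
r51=110011 pc4: +16 =262
r52=110100 pc3: +8 =270
r53=110101 pc4: +16 =286
r54=110110 pc4: +16 =302
r55=110111 pc5: +32 =334
r56=111000 pc3: +8 =342
r57=111001 pc4: +16 =358
r58=111010 pc4: +16 =374
r59=111011 pc5: +32 =406
r60=111100 pc4: +16 =422
r61=111101 pc5: +32 =454
r62=111110 pc5: +32 =486
r63=111111 pc6: +64 =550
r64=1000000 pc1: +2 =552
r65=1000001 pc2: +4 =556
r66=1000010 pc2: +4 =560
r67=1000011 pc3: +8 =568
r68=1000100 pc2: +4 =572
r69=1000101 pc3: +8 =580
r70=1000110 pc3: +8 =588
r71=1000111 pc4: +16 =604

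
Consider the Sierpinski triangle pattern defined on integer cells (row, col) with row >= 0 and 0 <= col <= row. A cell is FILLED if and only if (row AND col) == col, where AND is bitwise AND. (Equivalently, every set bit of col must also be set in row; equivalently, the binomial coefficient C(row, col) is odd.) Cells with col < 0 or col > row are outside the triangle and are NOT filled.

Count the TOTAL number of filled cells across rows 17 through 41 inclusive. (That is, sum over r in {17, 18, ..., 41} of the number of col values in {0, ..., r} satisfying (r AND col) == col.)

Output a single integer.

r17=10001 pc2: +4 =4
r18=10010 pc2: +4 =8
r19=10011 pc3: +8 =16
r20=10100 pc2: +4 =20
r21=10101 pc3: +8 =28
r22=10110 pc3: +8 =36
r23=10111 pc4: +16 =52
r24=11000 pc2: +4 =56
r25=11001 pc3: +8 =64
r26=11010 pc3: +8 =72
r27=11011 pc4: +16 =88
r28=11100 pc3: +8 =96
r29=11101 pc4: +16 =112
r30=11110 pc4: +16 =128
r31=11111 pc5: +32 =160
r32=100000 pc1: +2 =162
r33=100001 pc2: +4 =166
r34=100010 pc2: +4 =170
r35=100011 pc3: +8 =178
r36=100100 pc2: +4 =182
r37=100101 pc3: +8 =190
r38=100110 pc3: +8 =198
r39=100111 pc4: +16 =214
r40=101000 pc2: +4 =218
r41=101001 pc3: +8 =226

Answer: 226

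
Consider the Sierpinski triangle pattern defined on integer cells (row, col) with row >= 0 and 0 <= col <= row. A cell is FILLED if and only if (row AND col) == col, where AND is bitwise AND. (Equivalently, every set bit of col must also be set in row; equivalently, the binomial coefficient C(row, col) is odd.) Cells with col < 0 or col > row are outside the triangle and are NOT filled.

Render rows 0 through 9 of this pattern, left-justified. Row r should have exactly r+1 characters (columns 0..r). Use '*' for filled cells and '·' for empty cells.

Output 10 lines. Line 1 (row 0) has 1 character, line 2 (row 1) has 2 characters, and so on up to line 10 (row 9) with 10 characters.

r0=0: *
r1=1: **
r2=10: *·*
r3=11: ****
r4=100: *···*
r5=101: **··**
r6=110: *·*·*·*
r7=111: ********
r8=1000: *·······*
r9=1001: **······**

Answer: *
**
*·*
****
*···*
**··**
*·*·*·*
********
*·······*
**······**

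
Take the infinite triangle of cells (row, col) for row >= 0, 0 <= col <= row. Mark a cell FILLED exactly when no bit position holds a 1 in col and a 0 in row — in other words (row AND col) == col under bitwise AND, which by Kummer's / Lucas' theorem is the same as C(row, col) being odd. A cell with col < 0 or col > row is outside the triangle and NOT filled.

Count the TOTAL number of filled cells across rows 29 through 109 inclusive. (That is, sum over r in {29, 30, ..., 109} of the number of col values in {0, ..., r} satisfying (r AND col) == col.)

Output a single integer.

Answer: 1264

Derivation:
r29=11101 pc4: +16 =16
r30=11110 pc4: +16 =32
r31=11111 pc5: +32 =64
r32=100000 pc1: +2 =66
r33=100001 pc2: +4 =70
r34=100010 pc2: +4 =74
r35=100011 pc3: +8 =82
r36=100100 pc2: +4 =86
r37=100101 pc3: +8 =94
r38=100110 pc3: +8 =102
r39=100111 pc4: +16 =118
r40=101000 pc2: +4 =122
r41=101001 pc3: +8 =130
r42=101010 pc3: +8 =138
r43=101011 pc4: +16 =154
r44=101100 pc3: +8 =162
r45=101101 pc4: +16 =178
r46=101110 pc4: +16 =194
r47=101111 pc5: +32 =226
r48=110000 pc2: +4 =230
r49=110001 pc3: +8 =238
r50=110010 pc3: +8 =246
r51=110011 pc4: +16 =262
r52=110100 pc3: +8 =270
r53=110101 pc4: +16 =286
r54=110110 pc4: +16 =302
r55=110111 pc5: +32 =334
r56=111000 pc3: +8 =342
r57=111001 pc4: +16 =358
r58=111010 pc4: +16 =374
r59=111011 pc5: +32 =406
r60=111100 pc4: +16 =422
r61=111101 pc5: +32 =454
r62=111110 pc5: +32 =486
r63=111111 pc6: +64 =550
r64=1000000 pc1: +2 =552
r65=1000001 pc2: +4 =556
r66=1000010 pc2: +4 =560
r67=1000011 pc3: +8 =568
r68=1000100 pc2: +4 =572
r69=1000101 pc3: +8 =580
r70=1000110 pc3: +8 =588
r71=1000111 pc4: +16 =604
r72=1001000 pc2: +4 =608
r73=1001001 pc3: +8 =616
r74=1001010 pc3: +8 =624
r75=1001011 pc4: +16 =640
r76=1001100 pc3: +8 =648
r77=1001101 pc4: +16 =664
r78=1001110 pc4: +16 =680
r79=1001111 pc5: +32 =712
r80=1010000 pc2: +4 =716
r81=1010001 pc3: +8 =724
r82=1010010 pc3: +8 =732
r83=1010011 pc4: +16 =748
r84=1010100 pc3: +8 =756
r85=1010101 pc4: +16 =772
r86=1010110 pc4: +16 =788
r87=1010111 pc5: +32 =820
r88=1011000 pc3: +8 =828
r89=1011001 pc4: +16 =844
r90=1011010 pc4: +16 =860
r91=1011011 pc5: +32 =892
r92=1011100 pc4: +16 =908
r93=1011101 pc5: +32 =940
r94=1011110 pc5: +32 =972
r95=1011111 pc6: +64 =1036
r96=1100000 pc2: +4 =1040
r97=1100001 pc3: +8 =1048
r98=1100010 pc3: +8 =1056
r99=1100011 pc4: +16 =1072
r100=1100100 pc3: +8 =1080
r101=1100101 pc4: +16 =1096
r102=1100110 pc4: +16 =1112
r103=1100111 pc5: +32 =1144
r104=1101000 pc3: +8 =1152
r105=1101001 pc4: +16 =1168
r106=1101010 pc4: +16 =1184
r107=1101011 pc5: +32 =1216
r108=1101100 pc4: +16 =1232
r109=1101101 pc5: +32 =1264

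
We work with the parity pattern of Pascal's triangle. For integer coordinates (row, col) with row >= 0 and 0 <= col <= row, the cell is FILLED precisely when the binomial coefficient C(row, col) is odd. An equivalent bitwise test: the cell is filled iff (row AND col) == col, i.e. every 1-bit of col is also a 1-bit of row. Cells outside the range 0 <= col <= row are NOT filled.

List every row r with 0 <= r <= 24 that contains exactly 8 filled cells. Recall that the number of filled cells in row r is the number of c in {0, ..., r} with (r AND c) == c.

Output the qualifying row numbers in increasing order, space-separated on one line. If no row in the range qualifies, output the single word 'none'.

Answer: 7 11 13 14 19 21 22

Derivation:
Row r has 2^popcount(r) filled cells, so we need popcount(r) = log2(8) = 3.
Scan r = 0..24 and keep those with exactly 3 one-bits:
r=0=0 popcount=0 -> skip
r=1=1 popcount=1 -> skip
r=2=10 popcount=1 -> skip
r=3=11 popcount=2 -> skip
r=4=100 popcount=1 -> skip
r=5=101 popcount=2 -> skip
r=6=110 popcount=2 -> skip
r=7=111 popcount=3 -> KEEP
r=8=1000 popcount=1 -> skip
r=9=1001 popcount=2 -> skip
r=10=1010 popcount=2 -> skip
r=11=1011 popcount=3 -> KEEP
r=12=1100 popcount=2 -> skip
r=13=1101 popcount=3 -> KEEP
r=14=1110 popcount=3 -> KEEP
r=15=1111 popcount=4 -> skip
r=16=10000 popcount=1 -> skip
r=17=10001 popcount=2 -> skip
r=18=10010 popcount=2 -> skip
r=19=10011 popcount=3 -> KEEP
r=20=10100 popcount=2 -> skip
r=21=10101 popcount=3 -> KEEP
r=22=10110 popcount=3 -> KEEP
r=23=10111 popcount=4 -> skip
r=24=11000 popcount=2 -> skip
Kept rows: 7 11 13 14 19 21 22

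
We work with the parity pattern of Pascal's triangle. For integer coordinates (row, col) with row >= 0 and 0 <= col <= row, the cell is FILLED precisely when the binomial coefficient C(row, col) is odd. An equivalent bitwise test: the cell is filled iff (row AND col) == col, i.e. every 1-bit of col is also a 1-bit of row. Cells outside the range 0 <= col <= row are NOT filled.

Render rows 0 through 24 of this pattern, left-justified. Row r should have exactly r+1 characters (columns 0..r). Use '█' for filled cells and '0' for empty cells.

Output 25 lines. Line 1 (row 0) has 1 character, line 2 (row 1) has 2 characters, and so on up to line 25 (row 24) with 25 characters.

r0=0: █
r1=1: ██
r2=10: █0█
r3=11: ████
r4=100: █000█
r5=101: ██00██
r6=110: █0█0█0█
r7=111: ████████
r8=1000: █0000000█
r9=1001: ██000000██
r10=1010: █0█00000█0█
r11=1011: ████0000████
r12=1100: █000█000█000█
r13=1101: ██00██00██00██
r14=1110: █0█0█0█0█0█0█0█
r15=1111: ████████████████
r16=10000: █000000000000000█
r17=10001: ██00000000000000██
r18=10010: █0█0000000000000█0█
r19=10011: ████000000000000████
r20=10100: █000█00000000000█000█
r21=10101: ██00██0000000000██00██
r22=10110: █0█0█0█000000000█0█0█0█
r23=10111: ████████00000000████████
r24=11000: █0000000█0000000█0000000█

Answer: █
██
█0█
████
█000█
██00██
█0█0█0█
████████
█0000000█
██000000██
█0█00000█0█
████0000████
█000█000█000█
██00██00██00██
█0█0█0█0█0█0█0█
████████████████
█000000000000000█
██00000000000000██
█0█0000000000000█0█
████000000000000████
█000█00000000000█000█
██00██0000000000██00██
█0█0█0█000000000█0█0█0█
████████00000000████████
█0000000█0000000█0000000█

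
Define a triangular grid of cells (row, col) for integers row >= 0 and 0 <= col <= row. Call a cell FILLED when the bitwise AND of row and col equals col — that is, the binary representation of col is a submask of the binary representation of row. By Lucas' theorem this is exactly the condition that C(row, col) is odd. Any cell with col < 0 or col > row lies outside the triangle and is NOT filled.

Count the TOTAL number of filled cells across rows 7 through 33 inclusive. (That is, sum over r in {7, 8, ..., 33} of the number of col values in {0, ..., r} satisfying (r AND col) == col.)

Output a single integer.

r7=111 pc3: +8 =8
r8=1000 pc1: +2 =10
r9=1001 pc2: +4 =14
r10=1010 pc2: +4 =18
r11=1011 pc3: +8 =26
r12=1100 pc2: +4 =30
r13=1101 pc3: +8 =38
r14=1110 pc3: +8 =46
r15=1111 pc4: +16 =62
r16=10000 pc1: +2 =64
r17=10001 pc2: +4 =68
r18=10010 pc2: +4 =72
r19=10011 pc3: +8 =80
r20=10100 pc2: +4 =84
r21=10101 pc3: +8 =92
r22=10110 pc3: +8 =100
r23=10111 pc4: +16 =116
r24=11000 pc2: +4 =120
r25=11001 pc3: +8 =128
r26=11010 pc3: +8 =136
r27=11011 pc4: +16 =152
r28=11100 pc3: +8 =160
r29=11101 pc4: +16 =176
r30=11110 pc4: +16 =192
r31=11111 pc5: +32 =224
r32=100000 pc1: +2 =226
r33=100001 pc2: +4 =230

Answer: 230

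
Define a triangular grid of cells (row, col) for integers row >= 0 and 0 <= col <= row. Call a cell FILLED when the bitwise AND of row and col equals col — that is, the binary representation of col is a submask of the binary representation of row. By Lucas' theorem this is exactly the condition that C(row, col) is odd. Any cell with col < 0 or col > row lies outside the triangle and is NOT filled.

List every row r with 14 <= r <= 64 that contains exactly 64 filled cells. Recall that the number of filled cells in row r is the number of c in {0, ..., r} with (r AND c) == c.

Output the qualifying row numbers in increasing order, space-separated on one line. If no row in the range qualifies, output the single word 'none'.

Row r has 2^popcount(r) filled cells, so we need popcount(r) = log2(64) = 6.
Scan r = 14..64 and keep those with exactly 6 one-bits:
r=14=1110 popcount=3 -> skip
r=15=1111 popcount=4 -> skip
r=16=10000 popcount=1 -> skip
r=17=10001 popcount=2 -> skip
r=18=10010 popcount=2 -> skip
r=19=10011 popcount=3 -> skip
r=20=10100 popcount=2 -> skip
r=21=10101 popcount=3 -> skip
r=22=10110 popcount=3 -> skip
r=23=10111 popcount=4 -> skip
r=24=11000 popcount=2 -> skip
r=25=11001 popcount=3 -> skip
r=26=11010 popcount=3 -> skip
r=27=11011 popcount=4 -> skip
r=28=11100 popcount=3 -> skip
r=29=11101 popcount=4 -> skip
r=30=11110 popcount=4 -> skip
r=31=11111 popcount=5 -> skip
r=32=100000 popcount=1 -> skip
r=33=100001 popcount=2 -> skip
r=34=100010 popcount=2 -> skip
r=35=100011 popcount=3 -> skip
r=36=100100 popcount=2 -> skip
r=37=100101 popcount=3 -> skip
r=38=100110 popcount=3 -> skip
r=39=100111 popcount=4 -> skip
r=40=101000 popcount=2 -> skip
r=41=101001 popcount=3 -> skip
r=42=101010 popcount=3 -> skip
r=43=101011 popcount=4 -> skip
r=44=101100 popcount=3 -> skip
r=45=101101 popcount=4 -> skip
r=46=101110 popcount=4 -> skip
r=47=101111 popcount=5 -> skip
r=48=110000 popcount=2 -> skip
r=49=110001 popcount=3 -> skip
r=50=110010 popcount=3 -> skip
r=51=110011 popcount=4 -> skip
r=52=110100 popcount=3 -> skip
r=53=110101 popcount=4 -> skip
r=54=110110 popcount=4 -> skip
r=55=110111 popcount=5 -> skip
r=56=111000 popcount=3 -> skip
r=57=111001 popcount=4 -> skip
r=58=111010 popcount=4 -> skip
r=59=111011 popcount=5 -> skip
r=60=111100 popcount=4 -> skip
r=61=111101 popcount=5 -> skip
r=62=111110 popcount=5 -> skip
r=63=111111 popcount=6 -> KEEP
r=64=1000000 popcount=1 -> skip
Kept rows: 63

Answer: 63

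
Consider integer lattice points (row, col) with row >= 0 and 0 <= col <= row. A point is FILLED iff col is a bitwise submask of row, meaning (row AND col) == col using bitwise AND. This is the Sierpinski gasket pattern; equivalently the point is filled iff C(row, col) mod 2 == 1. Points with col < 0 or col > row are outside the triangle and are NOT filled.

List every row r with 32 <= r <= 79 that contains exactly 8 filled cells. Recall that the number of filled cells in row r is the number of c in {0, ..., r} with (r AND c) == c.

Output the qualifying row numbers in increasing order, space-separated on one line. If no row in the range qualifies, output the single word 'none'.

Row r has 2^popcount(r) filled cells, so we need popcount(r) = log2(8) = 3.
Scan r = 32..79 and keep those with exactly 3 one-bits:
r=32=100000 popcount=1 -> skip
r=33=100001 popcount=2 -> skip
r=34=100010 popcount=2 -> skip
r=35=100011 popcount=3 -> KEEP
r=36=100100 popcount=2 -> skip
r=37=100101 popcount=3 -> KEEP
r=38=100110 popcount=3 -> KEEP
r=39=100111 popcount=4 -> skip
r=40=101000 popcount=2 -> skip
r=41=101001 popcount=3 -> KEEP
r=42=101010 popcount=3 -> KEEP
r=43=101011 popcount=4 -> skip
r=44=101100 popcount=3 -> KEEP
r=45=101101 popcount=4 -> skip
r=46=101110 popcount=4 -> skip
r=47=101111 popcount=5 -> skip
r=48=110000 popcount=2 -> skip
r=49=110001 popcount=3 -> KEEP
r=50=110010 popcount=3 -> KEEP
r=51=110011 popcount=4 -> skip
r=52=110100 popcount=3 -> KEEP
r=53=110101 popcount=4 -> skip
r=54=110110 popcount=4 -> skip
r=55=110111 popcount=5 -> skip
r=56=111000 popcount=3 -> KEEP
r=57=111001 popcount=4 -> skip
r=58=111010 popcount=4 -> skip
r=59=111011 popcount=5 -> skip
r=60=111100 popcount=4 -> skip
r=61=111101 popcount=5 -> skip
r=62=111110 popcount=5 -> skip
r=63=111111 popcount=6 -> skip
r=64=1000000 popcount=1 -> skip
r=65=1000001 popcount=2 -> skip
r=66=1000010 popcount=2 -> skip
r=67=1000011 popcount=3 -> KEEP
r=68=1000100 popcount=2 -> skip
r=69=1000101 popcount=3 -> KEEP
r=70=1000110 popcount=3 -> KEEP
r=71=1000111 popcount=4 -> skip
r=72=1001000 popcount=2 -> skip
r=73=1001001 popcount=3 -> KEEP
r=74=1001010 popcount=3 -> KEEP
r=75=1001011 popcount=4 -> skip
r=76=1001100 popcount=3 -> KEEP
r=77=1001101 popcount=4 -> skip
r=78=1001110 popcount=4 -> skip
r=79=1001111 popcount=5 -> skip
Kept rows: 35 37 38 41 42 44 49 50 52 56 67 69 70 73 74 76

Answer: 35 37 38 41 42 44 49 50 52 56 67 69 70 73 74 76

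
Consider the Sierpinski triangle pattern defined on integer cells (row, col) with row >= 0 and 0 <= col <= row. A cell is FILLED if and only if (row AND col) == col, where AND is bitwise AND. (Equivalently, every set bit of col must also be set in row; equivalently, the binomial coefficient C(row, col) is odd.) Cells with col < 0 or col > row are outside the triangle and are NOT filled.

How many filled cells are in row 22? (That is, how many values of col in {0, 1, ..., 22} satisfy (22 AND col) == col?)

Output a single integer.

22 in binary = 10110
popcount(22) = number of 1-bits in 10110 = 3
A col c satisfies (22 AND c) == c iff every set bit of c is also set in 22; each of the 3 set bits of 22 can independently be on or off in c.
count = 2^3 = 8

Answer: 8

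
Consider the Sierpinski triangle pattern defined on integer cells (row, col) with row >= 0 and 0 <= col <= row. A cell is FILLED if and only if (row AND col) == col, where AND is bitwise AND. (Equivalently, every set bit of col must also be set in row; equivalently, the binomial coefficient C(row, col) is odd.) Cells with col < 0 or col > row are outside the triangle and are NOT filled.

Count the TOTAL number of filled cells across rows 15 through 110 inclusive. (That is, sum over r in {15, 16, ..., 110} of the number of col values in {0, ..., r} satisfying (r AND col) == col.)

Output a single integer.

Answer: 1410

Derivation:
r15=1111 pc4: +16 =16
r16=10000 pc1: +2 =18
r17=10001 pc2: +4 =22
r18=10010 pc2: +4 =26
r19=10011 pc3: +8 =34
r20=10100 pc2: +4 =38
r21=10101 pc3: +8 =46
r22=10110 pc3: +8 =54
r23=10111 pc4: +16 =70
r24=11000 pc2: +4 =74
r25=11001 pc3: +8 =82
r26=11010 pc3: +8 =90
r27=11011 pc4: +16 =106
r28=11100 pc3: +8 =114
r29=11101 pc4: +16 =130
r30=11110 pc4: +16 =146
r31=11111 pc5: +32 =178
r32=100000 pc1: +2 =180
r33=100001 pc2: +4 =184
r34=100010 pc2: +4 =188
r35=100011 pc3: +8 =196
r36=100100 pc2: +4 =200
r37=100101 pc3: +8 =208
r38=100110 pc3: +8 =216
r39=100111 pc4: +16 =232
r40=101000 pc2: +4 =236
r41=101001 pc3: +8 =244
r42=101010 pc3: +8 =252
r43=101011 pc4: +16 =268
r44=101100 pc3: +8 =276
r45=101101 pc4: +16 =292
r46=101110 pc4: +16 =308
r47=101111 pc5: +32 =340
r48=110000 pc2: +4 =344
r49=110001 pc3: +8 =352
r50=110010 pc3: +8 =360
r51=110011 pc4: +16 =376
r52=110100 pc3: +8 =384
r53=110101 pc4: +16 =400
r54=110110 pc4: +16 =416
r55=110111 pc5: +32 =448
r56=111000 pc3: +8 =456
r57=111001 pc4: +16 =472
r58=111010 pc4: +16 =488
r59=111011 pc5: +32 =520
r60=111100 pc4: +16 =536
r61=111101 pc5: +32 =568
r62=111110 pc5: +32 =600
r63=111111 pc6: +64 =664
r64=1000000 pc1: +2 =666
r65=1000001 pc2: +4 =670
r66=1000010 pc2: +4 =674
r67=1000011 pc3: +8 =682
r68=1000100 pc2: +4 =686
r69=1000101 pc3: +8 =694
r70=1000110 pc3: +8 =702
r71=1000111 pc4: +16 =718
r72=1001000 pc2: +4 =722
r73=1001001 pc3: +8 =730
r74=1001010 pc3: +8 =738
r75=1001011 pc4: +16 =754
r76=1001100 pc3: +8 =762
r77=1001101 pc4: +16 =778
r78=1001110 pc4: +16 =794
r79=1001111 pc5: +32 =826
r80=1010000 pc2: +4 =830
r81=1010001 pc3: +8 =838
r82=1010010 pc3: +8 =846
r83=1010011 pc4: +16 =862
r84=1010100 pc3: +8 =870
r85=1010101 pc4: +16 =886
r86=1010110 pc4: +16 =902
r87=1010111 pc5: +32 =934
r88=1011000 pc3: +8 =942
r89=1011001 pc4: +16 =958
r90=1011010 pc4: +16 =974
r91=1011011 pc5: +32 =1006
r92=1011100 pc4: +16 =1022
r93=1011101 pc5: +32 =1054
r94=1011110 pc5: +32 =1086
r95=1011111 pc6: +64 =1150
r96=1100000 pc2: +4 =1154
r97=1100001 pc3: +8 =1162
r98=1100010 pc3: +8 =1170
r99=1100011 pc4: +16 =1186
r100=1100100 pc3: +8 =1194
r101=1100101 pc4: +16 =1210
r102=1100110 pc4: +16 =1226
r103=1100111 pc5: +32 =1258
r104=1101000 pc3: +8 =1266
r105=1101001 pc4: +16 =1282
r106=1101010 pc4: +16 =1298
r107=1101011 pc5: +32 =1330
r108=1101100 pc4: +16 =1346
r109=1101101 pc5: +32 =1378
r110=1101110 pc5: +32 =1410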